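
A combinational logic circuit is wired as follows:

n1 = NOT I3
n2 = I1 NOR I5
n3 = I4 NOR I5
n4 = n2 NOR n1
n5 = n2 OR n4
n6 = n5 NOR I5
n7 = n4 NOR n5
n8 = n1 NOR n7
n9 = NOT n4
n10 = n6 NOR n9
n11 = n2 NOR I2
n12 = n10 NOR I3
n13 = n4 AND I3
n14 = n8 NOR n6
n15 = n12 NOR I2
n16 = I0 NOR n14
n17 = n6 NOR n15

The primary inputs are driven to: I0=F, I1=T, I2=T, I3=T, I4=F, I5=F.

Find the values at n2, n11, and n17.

n1 = NOT I3 = NOT T = F
n2 = I1 NOR I5 = T NOR F = F
n4 = n2 NOR n1 = F NOR F = T
n5 = n2 OR n4 = F OR T = T
n6 = n5 NOR I5 = T NOR F = F
n9 = NOT n4 = NOT T = F
n10 = n6 NOR n9 = F NOR F = T
n11 = n2 NOR I2 = F NOR T = F
n12 = n10 NOR I3 = T NOR T = F
n15 = n12 NOR I2 = F NOR T = F
n17 = n6 NOR n15 = F NOR F = T

n2 = F, n11 = F, n17 = T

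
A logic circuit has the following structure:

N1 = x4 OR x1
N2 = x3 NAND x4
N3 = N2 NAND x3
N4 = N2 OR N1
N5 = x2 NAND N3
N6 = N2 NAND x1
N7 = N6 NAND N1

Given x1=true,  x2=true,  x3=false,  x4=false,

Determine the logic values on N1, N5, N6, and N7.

N1 = x4 OR x1 = false OR true = true
N2 = x3 NAND x4 = false NAND false = true
N3 = N2 NAND x3 = true NAND false = true
N5 = x2 NAND N3 = true NAND true = false
N6 = N2 NAND x1 = true NAND true = false
N7 = N6 NAND N1 = false NAND true = true

N1 = true, N5 = false, N6 = false, N7 = true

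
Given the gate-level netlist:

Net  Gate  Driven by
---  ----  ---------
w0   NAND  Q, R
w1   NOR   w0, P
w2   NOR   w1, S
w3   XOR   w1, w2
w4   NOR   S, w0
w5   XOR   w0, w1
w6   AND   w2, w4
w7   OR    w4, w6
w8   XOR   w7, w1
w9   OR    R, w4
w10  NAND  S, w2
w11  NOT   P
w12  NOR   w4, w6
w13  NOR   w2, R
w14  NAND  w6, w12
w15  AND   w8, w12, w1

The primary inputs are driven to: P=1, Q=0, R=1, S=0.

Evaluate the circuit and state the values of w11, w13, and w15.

w11 = 0, w13 = 0, w15 = 0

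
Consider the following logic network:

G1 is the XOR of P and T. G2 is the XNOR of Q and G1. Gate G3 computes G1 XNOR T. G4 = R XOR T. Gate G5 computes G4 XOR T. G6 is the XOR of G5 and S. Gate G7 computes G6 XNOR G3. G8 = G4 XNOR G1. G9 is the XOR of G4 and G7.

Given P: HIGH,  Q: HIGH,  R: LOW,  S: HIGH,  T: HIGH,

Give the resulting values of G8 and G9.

G1 = P XOR T = HIGH XOR HIGH = LOW
G3 = G1 XNOR T = LOW XNOR HIGH = LOW
G4 = R XOR T = LOW XOR HIGH = HIGH
G5 = G4 XOR T = HIGH XOR HIGH = LOW
G6 = G5 XOR S = LOW XOR HIGH = HIGH
G7 = G6 XNOR G3 = HIGH XNOR LOW = LOW
G8 = G4 XNOR G1 = HIGH XNOR LOW = LOW
G9 = G4 XOR G7 = HIGH XOR LOW = HIGH

G8 = LOW, G9 = HIGH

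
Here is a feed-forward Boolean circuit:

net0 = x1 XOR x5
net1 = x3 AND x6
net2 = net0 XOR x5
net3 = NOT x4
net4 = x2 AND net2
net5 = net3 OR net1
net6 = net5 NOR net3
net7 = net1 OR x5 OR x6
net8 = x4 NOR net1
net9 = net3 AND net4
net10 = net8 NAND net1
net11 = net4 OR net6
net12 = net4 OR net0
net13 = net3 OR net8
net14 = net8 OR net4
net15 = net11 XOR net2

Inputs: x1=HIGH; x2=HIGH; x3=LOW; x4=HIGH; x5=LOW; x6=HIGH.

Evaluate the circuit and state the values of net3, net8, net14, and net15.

net3 = LOW, net8 = LOW, net14 = HIGH, net15 = LOW

net0 = x1 XOR x5 = HIGH XOR LOW = HIGH
net1 = x3 AND x6 = LOW AND HIGH = LOW
net2 = net0 XOR x5 = HIGH XOR LOW = HIGH
net3 = NOT x4 = NOT HIGH = LOW
net4 = x2 AND net2 = HIGH AND HIGH = HIGH
net5 = net3 OR net1 = LOW OR LOW = LOW
net6 = net5 NOR net3 = LOW NOR LOW = HIGH
net8 = x4 NOR net1 = HIGH NOR LOW = LOW
net11 = net4 OR net6 = HIGH OR HIGH = HIGH
net14 = net8 OR net4 = LOW OR HIGH = HIGH
net15 = net11 XOR net2 = HIGH XOR HIGH = LOW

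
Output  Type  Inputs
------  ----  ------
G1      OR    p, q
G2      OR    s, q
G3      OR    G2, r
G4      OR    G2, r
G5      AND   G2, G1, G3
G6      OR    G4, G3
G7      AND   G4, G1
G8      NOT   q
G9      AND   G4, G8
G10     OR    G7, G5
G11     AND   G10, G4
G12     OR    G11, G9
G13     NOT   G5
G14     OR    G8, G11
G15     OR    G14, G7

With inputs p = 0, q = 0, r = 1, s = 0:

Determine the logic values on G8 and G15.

G1 = p OR q = 0 OR 0 = 0
G2 = s OR q = 0 OR 0 = 0
G3 = G2 OR r = 0 OR 1 = 1
G4 = G2 OR r = 0 OR 1 = 1
G5 = G2 AND G1 AND G3 = 0 AND 0 AND 1 = 0
G7 = G4 AND G1 = 1 AND 0 = 0
G8 = NOT q = NOT 0 = 1
G10 = G7 OR G5 = 0 OR 0 = 0
G11 = G10 AND G4 = 0 AND 1 = 0
G14 = G8 OR G11 = 1 OR 0 = 1
G15 = G14 OR G7 = 1 OR 0 = 1

G8 = 1  G15 = 1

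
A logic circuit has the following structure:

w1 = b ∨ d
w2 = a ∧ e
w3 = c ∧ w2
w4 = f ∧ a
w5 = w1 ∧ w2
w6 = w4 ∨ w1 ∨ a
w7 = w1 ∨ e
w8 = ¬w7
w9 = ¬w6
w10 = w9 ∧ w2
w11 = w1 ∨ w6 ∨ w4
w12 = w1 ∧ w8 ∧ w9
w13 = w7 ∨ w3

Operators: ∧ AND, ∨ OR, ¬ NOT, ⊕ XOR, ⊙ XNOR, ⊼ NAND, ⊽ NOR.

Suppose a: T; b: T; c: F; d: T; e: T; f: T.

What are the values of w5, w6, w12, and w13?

w5 = T  w6 = T  w12 = F  w13 = T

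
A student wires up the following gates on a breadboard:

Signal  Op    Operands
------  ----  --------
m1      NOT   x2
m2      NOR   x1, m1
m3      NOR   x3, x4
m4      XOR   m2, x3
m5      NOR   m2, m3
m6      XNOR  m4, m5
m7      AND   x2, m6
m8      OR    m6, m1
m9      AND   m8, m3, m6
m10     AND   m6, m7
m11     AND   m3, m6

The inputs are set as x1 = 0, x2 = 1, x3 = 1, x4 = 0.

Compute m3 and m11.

m3 = 0  m11 = 0

m1 = NOT x2 = NOT 1 = 0
m2 = x1 NOR m1 = 0 NOR 0 = 1
m3 = x3 NOR x4 = 1 NOR 0 = 0
m4 = m2 XOR x3 = 1 XOR 1 = 0
m5 = m2 NOR m3 = 1 NOR 0 = 0
m6 = m4 XNOR m5 = 0 XNOR 0 = 1
m11 = m3 AND m6 = 0 AND 1 = 0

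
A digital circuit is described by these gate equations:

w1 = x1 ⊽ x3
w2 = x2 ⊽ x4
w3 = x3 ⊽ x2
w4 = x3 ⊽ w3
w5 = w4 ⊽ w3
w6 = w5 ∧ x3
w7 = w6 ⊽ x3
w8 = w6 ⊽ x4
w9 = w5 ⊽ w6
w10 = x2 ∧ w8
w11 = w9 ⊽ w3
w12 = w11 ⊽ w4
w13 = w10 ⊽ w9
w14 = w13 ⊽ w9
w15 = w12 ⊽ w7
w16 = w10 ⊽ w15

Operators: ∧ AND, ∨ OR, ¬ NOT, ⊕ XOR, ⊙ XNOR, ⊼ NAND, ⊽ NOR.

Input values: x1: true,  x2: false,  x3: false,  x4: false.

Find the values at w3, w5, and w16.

w3 = true  w5 = false  w16 = true

w3 = x3 NOR x2 = false NOR false = true
w4 = x3 NOR w3 = false NOR true = false
w5 = w4 NOR w3 = false NOR true = false
w6 = w5 AND x3 = false AND false = false
w7 = w6 NOR x3 = false NOR false = true
w8 = w6 NOR x4 = false NOR false = true
w9 = w5 NOR w6 = false NOR false = true
w10 = x2 AND w8 = false AND true = false
w11 = w9 NOR w3 = true NOR true = false
w12 = w11 NOR w4 = false NOR false = true
w15 = w12 NOR w7 = true NOR true = false
w16 = w10 NOR w15 = false NOR false = true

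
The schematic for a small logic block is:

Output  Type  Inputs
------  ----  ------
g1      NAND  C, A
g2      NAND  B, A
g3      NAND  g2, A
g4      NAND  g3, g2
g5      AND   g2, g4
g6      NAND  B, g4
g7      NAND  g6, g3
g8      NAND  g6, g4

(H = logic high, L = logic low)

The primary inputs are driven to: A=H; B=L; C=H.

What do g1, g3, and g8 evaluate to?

g1 = L  g3 = L  g8 = L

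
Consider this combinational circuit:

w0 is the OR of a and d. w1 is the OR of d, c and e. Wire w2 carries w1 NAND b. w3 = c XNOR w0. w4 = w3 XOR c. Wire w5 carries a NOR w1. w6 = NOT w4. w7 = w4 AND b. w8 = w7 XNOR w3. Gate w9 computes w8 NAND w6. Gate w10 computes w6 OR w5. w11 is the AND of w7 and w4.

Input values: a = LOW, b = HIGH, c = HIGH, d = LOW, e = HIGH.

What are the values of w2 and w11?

w0 = a OR d = LOW OR LOW = LOW
w1 = d OR c OR e = LOW OR HIGH OR HIGH = HIGH
w2 = w1 NAND b = HIGH NAND HIGH = LOW
w3 = c XNOR w0 = HIGH XNOR LOW = LOW
w4 = w3 XOR c = LOW XOR HIGH = HIGH
w7 = w4 AND b = HIGH AND HIGH = HIGH
w11 = w7 AND w4 = HIGH AND HIGH = HIGH

w2 = LOW; w11 = HIGH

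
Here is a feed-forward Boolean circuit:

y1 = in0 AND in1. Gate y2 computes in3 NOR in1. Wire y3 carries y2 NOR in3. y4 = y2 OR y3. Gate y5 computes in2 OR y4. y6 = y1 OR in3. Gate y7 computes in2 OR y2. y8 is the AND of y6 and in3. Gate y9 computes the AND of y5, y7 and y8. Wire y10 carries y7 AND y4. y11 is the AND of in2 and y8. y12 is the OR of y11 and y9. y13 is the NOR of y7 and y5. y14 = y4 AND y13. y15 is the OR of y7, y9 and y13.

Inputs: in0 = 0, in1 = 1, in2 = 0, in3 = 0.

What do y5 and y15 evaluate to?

y5 = 1; y15 = 0

y1 = in0 AND in1 = 0 AND 1 = 0
y2 = in3 NOR in1 = 0 NOR 1 = 0
y3 = y2 NOR in3 = 0 NOR 0 = 1
y4 = y2 OR y3 = 0 OR 1 = 1
y5 = in2 OR y4 = 0 OR 1 = 1
y6 = y1 OR in3 = 0 OR 0 = 0
y7 = in2 OR y2 = 0 OR 0 = 0
y8 = y6 AND in3 = 0 AND 0 = 0
y9 = y5 AND y7 AND y8 = 1 AND 0 AND 0 = 0
y13 = y7 NOR y5 = 0 NOR 1 = 0
y15 = y7 OR y9 OR y13 = 0 OR 0 OR 0 = 0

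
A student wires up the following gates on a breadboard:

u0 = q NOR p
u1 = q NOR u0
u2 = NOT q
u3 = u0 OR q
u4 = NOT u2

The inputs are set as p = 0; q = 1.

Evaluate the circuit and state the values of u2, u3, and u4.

u0 = q NOR p = 1 NOR 0 = 0
u2 = NOT q = NOT 1 = 0
u3 = u0 OR q = 0 OR 1 = 1
u4 = NOT u2 = NOT 0 = 1

u2 = 0  u3 = 1  u4 = 1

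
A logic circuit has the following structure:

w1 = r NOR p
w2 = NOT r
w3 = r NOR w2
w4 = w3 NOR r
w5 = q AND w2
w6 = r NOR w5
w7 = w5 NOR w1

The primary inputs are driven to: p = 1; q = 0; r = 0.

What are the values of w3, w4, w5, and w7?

w3 = 0, w4 = 1, w5 = 0, w7 = 1

w1 = r NOR p = 0 NOR 1 = 0
w2 = NOT r = NOT 0 = 1
w3 = r NOR w2 = 0 NOR 1 = 0
w4 = w3 NOR r = 0 NOR 0 = 1
w5 = q AND w2 = 0 AND 1 = 0
w7 = w5 NOR w1 = 0 NOR 0 = 1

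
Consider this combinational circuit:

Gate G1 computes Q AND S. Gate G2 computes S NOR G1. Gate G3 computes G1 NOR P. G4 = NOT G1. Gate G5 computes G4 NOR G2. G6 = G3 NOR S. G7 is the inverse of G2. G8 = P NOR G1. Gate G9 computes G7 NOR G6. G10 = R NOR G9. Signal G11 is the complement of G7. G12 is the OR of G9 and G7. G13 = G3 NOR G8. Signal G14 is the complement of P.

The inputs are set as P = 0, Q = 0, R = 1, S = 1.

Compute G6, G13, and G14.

G6 = 0, G13 = 0, G14 = 1

G1 = Q AND S = 0 AND 1 = 0
G3 = G1 NOR P = 0 NOR 0 = 1
G6 = G3 NOR S = 1 NOR 1 = 0
G8 = P NOR G1 = 0 NOR 0 = 1
G13 = G3 NOR G8 = 1 NOR 1 = 0
G14 = NOT P = NOT 0 = 1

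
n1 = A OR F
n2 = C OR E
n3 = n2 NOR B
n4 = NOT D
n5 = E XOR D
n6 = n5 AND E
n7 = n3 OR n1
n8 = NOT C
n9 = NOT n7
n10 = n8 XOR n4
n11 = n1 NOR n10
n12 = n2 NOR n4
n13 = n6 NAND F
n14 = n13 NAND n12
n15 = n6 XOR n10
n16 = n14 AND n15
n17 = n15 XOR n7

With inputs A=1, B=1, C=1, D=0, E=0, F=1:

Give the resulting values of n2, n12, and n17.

n1 = A OR F = 1 OR 1 = 1
n2 = C OR E = 1 OR 0 = 1
n3 = n2 NOR B = 1 NOR 1 = 0
n4 = NOT D = NOT 0 = 1
n5 = E XOR D = 0 XOR 0 = 0
n6 = n5 AND E = 0 AND 0 = 0
n7 = n3 OR n1 = 0 OR 1 = 1
n8 = NOT C = NOT 1 = 0
n10 = n8 XOR n4 = 0 XOR 1 = 1
n12 = n2 NOR n4 = 1 NOR 1 = 0
n15 = n6 XOR n10 = 0 XOR 1 = 1
n17 = n15 XOR n7 = 1 XOR 1 = 0

n2 = 1, n12 = 0, n17 = 0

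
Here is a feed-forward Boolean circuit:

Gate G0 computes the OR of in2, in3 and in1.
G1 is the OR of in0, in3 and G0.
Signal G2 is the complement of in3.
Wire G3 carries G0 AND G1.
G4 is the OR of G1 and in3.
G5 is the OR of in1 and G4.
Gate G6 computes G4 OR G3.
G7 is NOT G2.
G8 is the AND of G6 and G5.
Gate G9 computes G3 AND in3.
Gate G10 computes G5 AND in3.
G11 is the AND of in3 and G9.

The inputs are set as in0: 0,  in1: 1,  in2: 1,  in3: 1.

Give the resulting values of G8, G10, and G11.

G0 = in2 OR in3 OR in1 = 1 OR 1 OR 1 = 1
G1 = in0 OR in3 OR G0 = 0 OR 1 OR 1 = 1
G3 = G0 AND G1 = 1 AND 1 = 1
G4 = G1 OR in3 = 1 OR 1 = 1
G5 = in1 OR G4 = 1 OR 1 = 1
G6 = G4 OR G3 = 1 OR 1 = 1
G8 = G6 AND G5 = 1 AND 1 = 1
G9 = G3 AND in3 = 1 AND 1 = 1
G10 = G5 AND in3 = 1 AND 1 = 1
G11 = in3 AND G9 = 1 AND 1 = 1

G8 = 1, G10 = 1, G11 = 1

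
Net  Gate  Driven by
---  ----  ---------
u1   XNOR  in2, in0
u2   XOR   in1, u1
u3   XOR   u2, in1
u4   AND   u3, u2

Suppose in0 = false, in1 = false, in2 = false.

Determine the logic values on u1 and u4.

u1 = in2 XNOR in0 = false XNOR false = true
u2 = in1 XOR u1 = false XOR true = true
u3 = u2 XOR in1 = true XOR false = true
u4 = u3 AND u2 = true AND true = true

u1 = true, u4 = true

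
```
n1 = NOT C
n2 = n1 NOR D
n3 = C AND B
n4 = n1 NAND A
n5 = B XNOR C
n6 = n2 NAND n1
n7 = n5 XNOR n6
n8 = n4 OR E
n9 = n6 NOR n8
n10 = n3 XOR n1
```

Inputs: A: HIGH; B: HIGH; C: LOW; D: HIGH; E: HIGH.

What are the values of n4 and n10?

n4 = LOW, n10 = HIGH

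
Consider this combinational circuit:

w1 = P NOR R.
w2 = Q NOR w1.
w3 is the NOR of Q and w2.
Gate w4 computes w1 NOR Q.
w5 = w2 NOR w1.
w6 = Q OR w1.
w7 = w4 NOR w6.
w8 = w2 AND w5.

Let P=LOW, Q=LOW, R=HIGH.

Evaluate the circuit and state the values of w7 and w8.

w7 = LOW; w8 = LOW

w1 = P NOR R = LOW NOR HIGH = LOW
w2 = Q NOR w1 = LOW NOR LOW = HIGH
w4 = w1 NOR Q = LOW NOR LOW = HIGH
w5 = w2 NOR w1 = HIGH NOR LOW = LOW
w6 = Q OR w1 = LOW OR LOW = LOW
w7 = w4 NOR w6 = HIGH NOR LOW = LOW
w8 = w2 AND w5 = HIGH AND LOW = LOW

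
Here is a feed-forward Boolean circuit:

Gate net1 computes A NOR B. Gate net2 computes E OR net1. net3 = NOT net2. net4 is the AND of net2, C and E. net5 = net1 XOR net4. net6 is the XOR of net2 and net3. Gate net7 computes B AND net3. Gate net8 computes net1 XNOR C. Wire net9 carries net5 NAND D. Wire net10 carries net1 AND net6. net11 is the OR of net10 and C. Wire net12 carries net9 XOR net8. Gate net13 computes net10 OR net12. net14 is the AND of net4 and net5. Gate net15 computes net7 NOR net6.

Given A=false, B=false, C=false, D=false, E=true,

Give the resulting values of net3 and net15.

net1 = A NOR B = false NOR false = true
net2 = E OR net1 = true OR true = true
net3 = NOT net2 = NOT true = false
net6 = net2 XOR net3 = true XOR false = true
net7 = B AND net3 = false AND false = false
net15 = net7 NOR net6 = false NOR true = false

net3 = false, net15 = false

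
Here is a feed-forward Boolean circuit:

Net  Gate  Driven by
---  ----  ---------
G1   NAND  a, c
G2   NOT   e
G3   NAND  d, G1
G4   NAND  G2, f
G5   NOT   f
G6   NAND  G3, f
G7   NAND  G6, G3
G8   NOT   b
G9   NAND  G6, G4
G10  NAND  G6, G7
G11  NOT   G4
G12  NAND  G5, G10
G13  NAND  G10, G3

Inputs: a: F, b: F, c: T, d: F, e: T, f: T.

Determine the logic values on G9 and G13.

G9 = T  G13 = F

G1 = a NAND c = F NAND T = T
G2 = NOT e = NOT T = F
G3 = d NAND G1 = F NAND T = T
G4 = G2 NAND f = F NAND T = T
G6 = G3 NAND f = T NAND T = F
G7 = G6 NAND G3 = F NAND T = T
G9 = G6 NAND G4 = F NAND T = T
G10 = G6 NAND G7 = F NAND T = T
G13 = G10 NAND G3 = T NAND T = F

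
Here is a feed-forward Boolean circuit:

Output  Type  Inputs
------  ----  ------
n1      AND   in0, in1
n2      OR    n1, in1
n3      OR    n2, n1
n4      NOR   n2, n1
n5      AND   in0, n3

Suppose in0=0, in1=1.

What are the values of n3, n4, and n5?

n1 = in0 AND in1 = 0 AND 1 = 0
n2 = n1 OR in1 = 0 OR 1 = 1
n3 = n2 OR n1 = 1 OR 0 = 1
n4 = n2 NOR n1 = 1 NOR 0 = 0
n5 = in0 AND n3 = 0 AND 1 = 0

n3 = 1, n4 = 0, n5 = 0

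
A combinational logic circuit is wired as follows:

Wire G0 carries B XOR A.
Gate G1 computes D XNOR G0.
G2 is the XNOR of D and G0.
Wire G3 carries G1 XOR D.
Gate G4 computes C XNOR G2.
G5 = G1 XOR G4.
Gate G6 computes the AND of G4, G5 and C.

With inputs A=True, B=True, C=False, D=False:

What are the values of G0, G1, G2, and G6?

G0 = False, G1 = True, G2 = True, G6 = False

G0 = B XOR A = True XOR True = False
G1 = D XNOR G0 = False XNOR False = True
G2 = D XNOR G0 = False XNOR False = True
G4 = C XNOR G2 = False XNOR True = False
G5 = G1 XOR G4 = True XOR False = True
G6 = G4 AND G5 AND C = False AND True AND False = False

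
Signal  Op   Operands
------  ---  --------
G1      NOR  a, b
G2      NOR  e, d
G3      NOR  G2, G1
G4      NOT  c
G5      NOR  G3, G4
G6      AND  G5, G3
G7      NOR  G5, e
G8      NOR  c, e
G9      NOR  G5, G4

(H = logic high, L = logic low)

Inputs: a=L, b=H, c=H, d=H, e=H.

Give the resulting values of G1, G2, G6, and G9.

G1 = L  G2 = L  G6 = L  G9 = H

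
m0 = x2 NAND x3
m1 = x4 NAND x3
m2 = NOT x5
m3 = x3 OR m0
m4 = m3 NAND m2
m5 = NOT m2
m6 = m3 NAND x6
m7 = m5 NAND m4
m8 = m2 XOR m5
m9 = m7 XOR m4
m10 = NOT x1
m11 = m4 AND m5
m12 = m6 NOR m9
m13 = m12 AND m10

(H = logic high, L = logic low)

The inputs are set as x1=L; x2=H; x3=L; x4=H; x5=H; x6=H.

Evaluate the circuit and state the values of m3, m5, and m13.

m0 = x2 NAND x3 = H NAND L = H
m2 = NOT x5 = NOT H = L
m3 = x3 OR m0 = L OR H = H
m4 = m3 NAND m2 = H NAND L = H
m5 = NOT m2 = NOT L = H
m6 = m3 NAND x6 = H NAND H = L
m7 = m5 NAND m4 = H NAND H = L
m9 = m7 XOR m4 = L XOR H = H
m10 = NOT x1 = NOT L = H
m12 = m6 NOR m9 = L NOR H = L
m13 = m12 AND m10 = L AND H = L

m3 = H  m5 = H  m13 = L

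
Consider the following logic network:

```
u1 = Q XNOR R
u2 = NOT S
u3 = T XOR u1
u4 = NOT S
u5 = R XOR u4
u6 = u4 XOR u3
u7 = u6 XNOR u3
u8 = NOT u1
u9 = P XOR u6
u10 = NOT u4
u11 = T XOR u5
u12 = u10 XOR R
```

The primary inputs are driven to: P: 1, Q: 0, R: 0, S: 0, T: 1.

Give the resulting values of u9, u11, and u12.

u1 = Q XNOR R = 0 XNOR 0 = 1
u3 = T XOR u1 = 1 XOR 1 = 0
u4 = NOT S = NOT 0 = 1
u5 = R XOR u4 = 0 XOR 1 = 1
u6 = u4 XOR u3 = 1 XOR 0 = 1
u9 = P XOR u6 = 1 XOR 1 = 0
u10 = NOT u4 = NOT 1 = 0
u11 = T XOR u5 = 1 XOR 1 = 0
u12 = u10 XOR R = 0 XOR 0 = 0

u9 = 0  u11 = 0  u12 = 0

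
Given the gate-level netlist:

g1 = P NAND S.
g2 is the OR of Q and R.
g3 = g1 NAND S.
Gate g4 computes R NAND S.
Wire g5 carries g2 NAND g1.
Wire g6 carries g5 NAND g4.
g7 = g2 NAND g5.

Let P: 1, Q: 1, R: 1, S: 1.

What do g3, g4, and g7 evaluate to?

g1 = P NAND S = 1 NAND 1 = 0
g2 = Q OR R = 1 OR 1 = 1
g3 = g1 NAND S = 0 NAND 1 = 1
g4 = R NAND S = 1 NAND 1 = 0
g5 = g2 NAND g1 = 1 NAND 0 = 1
g7 = g2 NAND g5 = 1 NAND 1 = 0

g3 = 1, g4 = 0, g7 = 0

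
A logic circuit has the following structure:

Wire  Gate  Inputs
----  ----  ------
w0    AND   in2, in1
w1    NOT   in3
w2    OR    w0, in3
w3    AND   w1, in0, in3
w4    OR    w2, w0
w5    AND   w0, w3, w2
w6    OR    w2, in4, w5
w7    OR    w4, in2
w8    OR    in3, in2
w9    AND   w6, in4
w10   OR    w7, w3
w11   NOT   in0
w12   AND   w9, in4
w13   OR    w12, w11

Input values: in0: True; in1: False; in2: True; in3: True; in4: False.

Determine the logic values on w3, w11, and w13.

w3 = False, w11 = False, w13 = False

w0 = in2 AND in1 = True AND False = False
w1 = NOT in3 = NOT True = False
w2 = w0 OR in3 = False OR True = True
w3 = w1 AND in0 AND in3 = False AND True AND True = False
w5 = w0 AND w3 AND w2 = False AND False AND True = False
w6 = w2 OR in4 OR w5 = True OR False OR False = True
w9 = w6 AND in4 = True AND False = False
w11 = NOT in0 = NOT True = False
w12 = w9 AND in4 = False AND False = False
w13 = w12 OR w11 = False OR False = False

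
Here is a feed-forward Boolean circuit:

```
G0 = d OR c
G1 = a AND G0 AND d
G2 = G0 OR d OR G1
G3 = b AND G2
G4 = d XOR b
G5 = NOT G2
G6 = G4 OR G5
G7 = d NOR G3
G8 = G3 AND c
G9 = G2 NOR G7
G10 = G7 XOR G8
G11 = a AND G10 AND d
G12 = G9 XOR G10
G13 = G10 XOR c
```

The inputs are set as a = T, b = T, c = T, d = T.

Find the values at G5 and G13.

G0 = d OR c = T OR T = T
G1 = a AND G0 AND d = T AND T AND T = T
G2 = G0 OR d OR G1 = T OR T OR T = T
G3 = b AND G2 = T AND T = T
G5 = NOT G2 = NOT T = F
G7 = d NOR G3 = T NOR T = F
G8 = G3 AND c = T AND T = T
G10 = G7 XOR G8 = F XOR T = T
G13 = G10 XOR c = T XOR T = F

G5 = F, G13 = F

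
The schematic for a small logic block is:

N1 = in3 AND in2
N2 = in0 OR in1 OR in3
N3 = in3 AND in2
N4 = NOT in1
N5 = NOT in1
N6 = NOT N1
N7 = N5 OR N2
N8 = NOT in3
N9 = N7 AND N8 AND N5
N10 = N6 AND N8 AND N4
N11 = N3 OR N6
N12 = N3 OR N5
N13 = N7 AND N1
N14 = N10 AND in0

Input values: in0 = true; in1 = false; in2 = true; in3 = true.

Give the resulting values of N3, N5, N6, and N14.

N3 = true; N5 = true; N6 = false; N14 = false

N1 = in3 AND in2 = true AND true = true
N3 = in3 AND in2 = true AND true = true
N4 = NOT in1 = NOT false = true
N5 = NOT in1 = NOT false = true
N6 = NOT N1 = NOT true = false
N8 = NOT in3 = NOT true = false
N10 = N6 AND N8 AND N4 = false AND false AND true = false
N14 = N10 AND in0 = false AND true = false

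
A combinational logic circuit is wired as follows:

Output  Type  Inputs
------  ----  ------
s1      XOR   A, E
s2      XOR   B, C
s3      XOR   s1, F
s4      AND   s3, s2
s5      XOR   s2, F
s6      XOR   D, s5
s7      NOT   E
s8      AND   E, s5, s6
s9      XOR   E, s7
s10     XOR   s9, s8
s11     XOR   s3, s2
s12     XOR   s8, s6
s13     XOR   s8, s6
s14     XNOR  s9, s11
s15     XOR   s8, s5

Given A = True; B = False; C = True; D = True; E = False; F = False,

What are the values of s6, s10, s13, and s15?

s2 = B XOR C = False XOR True = True
s5 = s2 XOR F = True XOR False = True
s6 = D XOR s5 = True XOR True = False
s7 = NOT E = NOT False = True
s8 = E AND s5 AND s6 = False AND True AND False = False
s9 = E XOR s7 = False XOR True = True
s10 = s9 XOR s8 = True XOR False = True
s13 = s8 XOR s6 = False XOR False = False
s15 = s8 XOR s5 = False XOR True = True

s6 = False, s10 = True, s13 = False, s15 = True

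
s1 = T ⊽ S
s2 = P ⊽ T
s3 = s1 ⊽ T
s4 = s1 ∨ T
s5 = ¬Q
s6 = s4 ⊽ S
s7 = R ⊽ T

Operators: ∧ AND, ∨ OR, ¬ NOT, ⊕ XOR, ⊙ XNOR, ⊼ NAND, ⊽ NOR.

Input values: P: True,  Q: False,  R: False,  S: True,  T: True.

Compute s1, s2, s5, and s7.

s1 = False, s2 = False, s5 = True, s7 = False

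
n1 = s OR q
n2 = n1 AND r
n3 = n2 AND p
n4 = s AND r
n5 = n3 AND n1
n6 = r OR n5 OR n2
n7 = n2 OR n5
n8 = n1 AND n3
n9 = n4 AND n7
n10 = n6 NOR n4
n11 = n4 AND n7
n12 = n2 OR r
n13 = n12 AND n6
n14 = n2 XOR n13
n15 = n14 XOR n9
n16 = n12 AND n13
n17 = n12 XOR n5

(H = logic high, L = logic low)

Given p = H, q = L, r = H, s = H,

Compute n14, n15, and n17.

n14 = L  n15 = H  n17 = L

n1 = s OR q = H OR L = H
n2 = n1 AND r = H AND H = H
n3 = n2 AND p = H AND H = H
n4 = s AND r = H AND H = H
n5 = n3 AND n1 = H AND H = H
n6 = r OR n5 OR n2 = H OR H OR H = H
n7 = n2 OR n5 = H OR H = H
n9 = n4 AND n7 = H AND H = H
n12 = n2 OR r = H OR H = H
n13 = n12 AND n6 = H AND H = H
n14 = n2 XOR n13 = H XOR H = L
n15 = n14 XOR n9 = L XOR H = H
n17 = n12 XOR n5 = H XOR H = L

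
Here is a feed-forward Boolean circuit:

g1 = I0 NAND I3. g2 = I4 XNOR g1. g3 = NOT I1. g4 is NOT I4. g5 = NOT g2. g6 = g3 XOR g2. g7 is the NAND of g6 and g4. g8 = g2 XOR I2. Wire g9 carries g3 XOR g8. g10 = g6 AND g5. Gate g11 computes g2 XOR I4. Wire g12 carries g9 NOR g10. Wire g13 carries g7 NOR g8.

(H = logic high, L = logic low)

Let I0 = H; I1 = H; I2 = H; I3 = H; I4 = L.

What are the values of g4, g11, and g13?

g4 = H, g11 = H, g13 = H

g1 = I0 NAND I3 = H NAND H = L
g2 = I4 XNOR g1 = L XNOR L = H
g3 = NOT I1 = NOT H = L
g4 = NOT I4 = NOT L = H
g6 = g3 XOR g2 = L XOR H = H
g7 = g6 NAND g4 = H NAND H = L
g8 = g2 XOR I2 = H XOR H = L
g11 = g2 XOR I4 = H XOR L = H
g13 = g7 NOR g8 = L NOR L = H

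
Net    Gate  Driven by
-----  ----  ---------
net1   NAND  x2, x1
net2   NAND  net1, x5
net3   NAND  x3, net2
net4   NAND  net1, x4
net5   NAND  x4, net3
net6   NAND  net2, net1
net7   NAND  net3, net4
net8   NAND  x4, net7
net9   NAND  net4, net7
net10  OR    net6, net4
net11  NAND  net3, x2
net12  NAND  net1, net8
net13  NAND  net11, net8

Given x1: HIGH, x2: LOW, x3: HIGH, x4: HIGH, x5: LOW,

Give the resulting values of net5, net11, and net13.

net1 = x2 NAND x1 = LOW NAND HIGH = HIGH
net2 = net1 NAND x5 = HIGH NAND LOW = HIGH
net3 = x3 NAND net2 = HIGH NAND HIGH = LOW
net4 = net1 NAND x4 = HIGH NAND HIGH = LOW
net5 = x4 NAND net3 = HIGH NAND LOW = HIGH
net7 = net3 NAND net4 = LOW NAND LOW = HIGH
net8 = x4 NAND net7 = HIGH NAND HIGH = LOW
net11 = net3 NAND x2 = LOW NAND LOW = HIGH
net13 = net11 NAND net8 = HIGH NAND LOW = HIGH

net5 = HIGH, net11 = HIGH, net13 = HIGH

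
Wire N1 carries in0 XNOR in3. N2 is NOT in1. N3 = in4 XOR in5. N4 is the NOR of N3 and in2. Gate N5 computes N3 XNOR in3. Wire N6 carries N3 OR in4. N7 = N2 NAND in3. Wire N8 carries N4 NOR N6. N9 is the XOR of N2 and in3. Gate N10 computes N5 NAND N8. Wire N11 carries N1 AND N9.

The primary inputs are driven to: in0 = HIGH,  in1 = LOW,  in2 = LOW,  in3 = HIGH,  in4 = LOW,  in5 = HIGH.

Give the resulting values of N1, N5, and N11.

N1 = in0 XNOR in3 = HIGH XNOR HIGH = HIGH
N2 = NOT in1 = NOT LOW = HIGH
N3 = in4 XOR in5 = LOW XOR HIGH = HIGH
N5 = N3 XNOR in3 = HIGH XNOR HIGH = HIGH
N9 = N2 XOR in3 = HIGH XOR HIGH = LOW
N11 = N1 AND N9 = HIGH AND LOW = LOW

N1 = HIGH  N5 = HIGH  N11 = LOW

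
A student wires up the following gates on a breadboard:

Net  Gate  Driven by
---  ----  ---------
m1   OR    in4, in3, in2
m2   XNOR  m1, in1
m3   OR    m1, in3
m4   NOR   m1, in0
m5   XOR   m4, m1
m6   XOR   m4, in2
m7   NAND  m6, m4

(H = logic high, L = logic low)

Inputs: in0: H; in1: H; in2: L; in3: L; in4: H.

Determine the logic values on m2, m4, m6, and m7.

m2 = H  m4 = L  m6 = L  m7 = H

m1 = in4 OR in3 OR in2 = H OR L OR L = H
m2 = m1 XNOR in1 = H XNOR H = H
m4 = m1 NOR in0 = H NOR H = L
m6 = m4 XOR in2 = L XOR L = L
m7 = m6 NAND m4 = L NAND L = H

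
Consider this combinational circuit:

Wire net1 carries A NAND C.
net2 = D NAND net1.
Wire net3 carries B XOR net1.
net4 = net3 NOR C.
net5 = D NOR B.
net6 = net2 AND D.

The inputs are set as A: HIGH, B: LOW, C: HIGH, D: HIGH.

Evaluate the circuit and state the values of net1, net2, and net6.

net1 = LOW, net2 = HIGH, net6 = HIGH

net1 = A NAND C = HIGH NAND HIGH = LOW
net2 = D NAND net1 = HIGH NAND LOW = HIGH
net6 = net2 AND D = HIGH AND HIGH = HIGH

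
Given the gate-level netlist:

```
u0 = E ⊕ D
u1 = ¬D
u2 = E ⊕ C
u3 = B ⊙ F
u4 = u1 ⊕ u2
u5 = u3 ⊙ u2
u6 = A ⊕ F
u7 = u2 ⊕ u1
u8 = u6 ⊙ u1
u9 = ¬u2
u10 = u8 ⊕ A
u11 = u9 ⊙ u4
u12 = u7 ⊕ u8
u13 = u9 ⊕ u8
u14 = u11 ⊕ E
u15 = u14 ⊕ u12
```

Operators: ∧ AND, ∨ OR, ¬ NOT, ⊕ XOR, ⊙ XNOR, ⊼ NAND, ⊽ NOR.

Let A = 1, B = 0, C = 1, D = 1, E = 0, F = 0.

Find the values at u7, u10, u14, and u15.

u1 = NOT D = NOT 1 = 0
u2 = E XOR C = 0 XOR 1 = 1
u4 = u1 XOR u2 = 0 XOR 1 = 1
u6 = A XOR F = 1 XOR 0 = 1
u7 = u2 XOR u1 = 1 XOR 0 = 1
u8 = u6 XNOR u1 = 1 XNOR 0 = 0
u9 = NOT u2 = NOT 1 = 0
u10 = u8 XOR A = 0 XOR 1 = 1
u11 = u9 XNOR u4 = 0 XNOR 1 = 0
u12 = u7 XOR u8 = 1 XOR 0 = 1
u14 = u11 XOR E = 0 XOR 0 = 0
u15 = u14 XOR u12 = 0 XOR 1 = 1

u7 = 1, u10 = 1, u14 = 0, u15 = 1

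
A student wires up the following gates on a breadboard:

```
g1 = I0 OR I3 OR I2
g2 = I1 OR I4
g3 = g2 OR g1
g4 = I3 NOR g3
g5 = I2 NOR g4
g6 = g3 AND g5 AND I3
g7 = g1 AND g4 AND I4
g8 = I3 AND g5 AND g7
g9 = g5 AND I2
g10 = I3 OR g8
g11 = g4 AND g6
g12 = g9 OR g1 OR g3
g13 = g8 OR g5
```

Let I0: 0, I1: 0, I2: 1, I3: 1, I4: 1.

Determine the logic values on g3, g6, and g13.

g3 = 1, g6 = 0, g13 = 0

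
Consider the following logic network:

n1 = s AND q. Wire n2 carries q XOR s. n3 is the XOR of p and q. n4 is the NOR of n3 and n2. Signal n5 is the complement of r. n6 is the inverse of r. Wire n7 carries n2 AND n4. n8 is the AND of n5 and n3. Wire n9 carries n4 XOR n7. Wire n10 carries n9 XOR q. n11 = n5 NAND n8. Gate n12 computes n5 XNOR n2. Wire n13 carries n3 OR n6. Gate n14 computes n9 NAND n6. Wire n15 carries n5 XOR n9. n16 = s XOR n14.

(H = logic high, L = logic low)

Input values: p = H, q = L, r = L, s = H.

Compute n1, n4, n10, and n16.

n1 = s AND q = H AND L = L
n2 = q XOR s = L XOR H = H
n3 = p XOR q = H XOR L = H
n4 = n3 NOR n2 = H NOR H = L
n6 = NOT r = NOT L = H
n7 = n2 AND n4 = H AND L = L
n9 = n4 XOR n7 = L XOR L = L
n10 = n9 XOR q = L XOR L = L
n14 = n9 NAND n6 = L NAND H = H
n16 = s XOR n14 = H XOR H = L

n1 = L  n4 = L  n10 = L  n16 = L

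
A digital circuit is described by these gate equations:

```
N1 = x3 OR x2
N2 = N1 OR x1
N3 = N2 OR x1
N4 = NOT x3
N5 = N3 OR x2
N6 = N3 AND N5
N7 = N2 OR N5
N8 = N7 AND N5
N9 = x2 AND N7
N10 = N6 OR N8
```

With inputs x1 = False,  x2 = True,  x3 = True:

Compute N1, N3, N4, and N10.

N1 = x3 OR x2 = True OR True = True
N2 = N1 OR x1 = True OR False = True
N3 = N2 OR x1 = True OR False = True
N4 = NOT x3 = NOT True = False
N5 = N3 OR x2 = True OR True = True
N6 = N3 AND N5 = True AND True = True
N7 = N2 OR N5 = True OR True = True
N8 = N7 AND N5 = True AND True = True
N10 = N6 OR N8 = True OR True = True

N1 = True; N3 = True; N4 = False; N10 = True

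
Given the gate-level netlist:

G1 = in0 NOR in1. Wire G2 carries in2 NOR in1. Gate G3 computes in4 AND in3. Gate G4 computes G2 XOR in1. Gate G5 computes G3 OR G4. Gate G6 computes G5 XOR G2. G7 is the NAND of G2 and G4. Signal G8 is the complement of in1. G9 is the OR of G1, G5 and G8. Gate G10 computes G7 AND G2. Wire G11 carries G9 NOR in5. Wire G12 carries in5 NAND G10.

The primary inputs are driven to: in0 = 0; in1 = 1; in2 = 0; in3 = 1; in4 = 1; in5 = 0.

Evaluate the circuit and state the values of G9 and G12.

G1 = in0 NOR in1 = 0 NOR 1 = 0
G2 = in2 NOR in1 = 0 NOR 1 = 0
G3 = in4 AND in3 = 1 AND 1 = 1
G4 = G2 XOR in1 = 0 XOR 1 = 1
G5 = G3 OR G4 = 1 OR 1 = 1
G7 = G2 NAND G4 = 0 NAND 1 = 1
G8 = NOT in1 = NOT 1 = 0
G9 = G1 OR G5 OR G8 = 0 OR 1 OR 0 = 1
G10 = G7 AND G2 = 1 AND 0 = 0
G12 = in5 NAND G10 = 0 NAND 0 = 1

G9 = 1  G12 = 1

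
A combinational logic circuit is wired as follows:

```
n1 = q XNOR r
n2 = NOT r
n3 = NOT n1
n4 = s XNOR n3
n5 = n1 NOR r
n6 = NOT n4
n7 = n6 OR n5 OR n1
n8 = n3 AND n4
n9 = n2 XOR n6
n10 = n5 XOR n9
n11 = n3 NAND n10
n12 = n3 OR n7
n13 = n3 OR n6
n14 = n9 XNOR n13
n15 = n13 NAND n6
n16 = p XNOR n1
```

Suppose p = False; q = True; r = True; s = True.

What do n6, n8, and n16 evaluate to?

n6 = True, n8 = False, n16 = False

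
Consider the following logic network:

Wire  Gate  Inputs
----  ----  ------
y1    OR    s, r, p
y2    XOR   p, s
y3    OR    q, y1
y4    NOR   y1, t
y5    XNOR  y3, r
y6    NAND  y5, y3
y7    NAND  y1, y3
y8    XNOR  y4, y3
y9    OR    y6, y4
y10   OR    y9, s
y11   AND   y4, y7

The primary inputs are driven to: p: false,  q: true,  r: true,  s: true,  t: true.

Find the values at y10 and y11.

y1 = s OR r OR p = true OR true OR false = true
y3 = q OR y1 = true OR true = true
y4 = y1 NOR t = true NOR true = false
y5 = y3 XNOR r = true XNOR true = true
y6 = y5 NAND y3 = true NAND true = false
y7 = y1 NAND y3 = true NAND true = false
y9 = y6 OR y4 = false OR false = false
y10 = y9 OR s = false OR true = true
y11 = y4 AND y7 = false AND false = false

y10 = true, y11 = false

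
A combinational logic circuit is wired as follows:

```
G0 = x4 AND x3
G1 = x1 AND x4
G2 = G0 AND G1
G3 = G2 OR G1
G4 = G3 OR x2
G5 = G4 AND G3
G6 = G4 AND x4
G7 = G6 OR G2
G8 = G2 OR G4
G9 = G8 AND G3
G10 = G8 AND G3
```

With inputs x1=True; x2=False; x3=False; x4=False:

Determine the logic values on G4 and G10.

G0 = x4 AND x3 = False AND False = False
G1 = x1 AND x4 = True AND False = False
G2 = G0 AND G1 = False AND False = False
G3 = G2 OR G1 = False OR False = False
G4 = G3 OR x2 = False OR False = False
G8 = G2 OR G4 = False OR False = False
G10 = G8 AND G3 = False AND False = False

G4 = False  G10 = False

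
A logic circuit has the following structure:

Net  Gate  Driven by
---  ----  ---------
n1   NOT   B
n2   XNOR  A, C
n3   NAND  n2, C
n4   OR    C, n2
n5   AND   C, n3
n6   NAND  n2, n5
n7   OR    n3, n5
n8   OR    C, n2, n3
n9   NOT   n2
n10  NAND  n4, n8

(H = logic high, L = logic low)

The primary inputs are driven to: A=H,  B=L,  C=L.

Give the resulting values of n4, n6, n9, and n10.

n4 = L, n6 = H, n9 = H, n10 = H

n2 = A XNOR C = H XNOR L = L
n3 = n2 NAND C = L NAND L = H
n4 = C OR n2 = L OR L = L
n5 = C AND n3 = L AND H = L
n6 = n2 NAND n5 = L NAND L = H
n8 = C OR n2 OR n3 = L OR L OR H = H
n9 = NOT n2 = NOT L = H
n10 = n4 NAND n8 = L NAND H = H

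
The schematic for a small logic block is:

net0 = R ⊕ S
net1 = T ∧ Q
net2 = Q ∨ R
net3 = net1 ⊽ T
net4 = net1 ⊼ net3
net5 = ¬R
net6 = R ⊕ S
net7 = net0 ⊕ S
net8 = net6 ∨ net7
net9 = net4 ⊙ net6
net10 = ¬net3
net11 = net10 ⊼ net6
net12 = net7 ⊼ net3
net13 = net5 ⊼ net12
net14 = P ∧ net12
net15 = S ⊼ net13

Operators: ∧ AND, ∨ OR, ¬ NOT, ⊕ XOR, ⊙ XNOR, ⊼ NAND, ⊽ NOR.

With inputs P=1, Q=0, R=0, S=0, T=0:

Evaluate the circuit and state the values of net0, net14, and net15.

net0 = R XOR S = 0 XOR 0 = 0
net1 = T AND Q = 0 AND 0 = 0
net3 = net1 NOR T = 0 NOR 0 = 1
net5 = NOT R = NOT 0 = 1
net7 = net0 XOR S = 0 XOR 0 = 0
net12 = net7 NAND net3 = 0 NAND 1 = 1
net13 = net5 NAND net12 = 1 NAND 1 = 0
net14 = P AND net12 = 1 AND 1 = 1
net15 = S NAND net13 = 0 NAND 0 = 1

net0 = 0, net14 = 1, net15 = 1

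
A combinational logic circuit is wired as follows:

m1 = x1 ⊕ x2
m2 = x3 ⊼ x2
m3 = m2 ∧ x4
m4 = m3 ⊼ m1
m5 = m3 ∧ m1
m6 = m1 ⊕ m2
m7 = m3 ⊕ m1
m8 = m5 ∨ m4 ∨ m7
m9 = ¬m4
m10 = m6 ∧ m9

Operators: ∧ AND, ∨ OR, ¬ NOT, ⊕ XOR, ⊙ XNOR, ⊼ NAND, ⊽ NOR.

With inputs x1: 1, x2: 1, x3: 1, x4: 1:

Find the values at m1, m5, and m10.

m1 = 0  m5 = 0  m10 = 0

m1 = x1 XOR x2 = 1 XOR 1 = 0
m2 = x3 NAND x2 = 1 NAND 1 = 0
m3 = m2 AND x4 = 0 AND 1 = 0
m4 = m3 NAND m1 = 0 NAND 0 = 1
m5 = m3 AND m1 = 0 AND 0 = 0
m6 = m1 XOR m2 = 0 XOR 0 = 0
m9 = NOT m4 = NOT 1 = 0
m10 = m6 AND m9 = 0 AND 0 = 0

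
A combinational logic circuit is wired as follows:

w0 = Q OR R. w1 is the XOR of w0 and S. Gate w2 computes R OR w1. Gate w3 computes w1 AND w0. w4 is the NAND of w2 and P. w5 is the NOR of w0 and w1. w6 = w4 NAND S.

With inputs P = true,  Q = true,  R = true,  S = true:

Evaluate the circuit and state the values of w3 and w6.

w3 = false, w6 = true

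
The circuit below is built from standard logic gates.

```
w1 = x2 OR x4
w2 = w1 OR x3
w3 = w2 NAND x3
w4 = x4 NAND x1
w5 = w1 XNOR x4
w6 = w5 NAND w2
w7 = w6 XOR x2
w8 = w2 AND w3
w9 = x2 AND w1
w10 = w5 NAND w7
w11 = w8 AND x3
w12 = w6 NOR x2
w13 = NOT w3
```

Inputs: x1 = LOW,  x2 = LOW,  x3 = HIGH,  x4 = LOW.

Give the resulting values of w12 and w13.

w12 = HIGH, w13 = HIGH

w1 = x2 OR x4 = LOW OR LOW = LOW
w2 = w1 OR x3 = LOW OR HIGH = HIGH
w3 = w2 NAND x3 = HIGH NAND HIGH = LOW
w5 = w1 XNOR x4 = LOW XNOR LOW = HIGH
w6 = w5 NAND w2 = HIGH NAND HIGH = LOW
w12 = w6 NOR x2 = LOW NOR LOW = HIGH
w13 = NOT w3 = NOT LOW = HIGH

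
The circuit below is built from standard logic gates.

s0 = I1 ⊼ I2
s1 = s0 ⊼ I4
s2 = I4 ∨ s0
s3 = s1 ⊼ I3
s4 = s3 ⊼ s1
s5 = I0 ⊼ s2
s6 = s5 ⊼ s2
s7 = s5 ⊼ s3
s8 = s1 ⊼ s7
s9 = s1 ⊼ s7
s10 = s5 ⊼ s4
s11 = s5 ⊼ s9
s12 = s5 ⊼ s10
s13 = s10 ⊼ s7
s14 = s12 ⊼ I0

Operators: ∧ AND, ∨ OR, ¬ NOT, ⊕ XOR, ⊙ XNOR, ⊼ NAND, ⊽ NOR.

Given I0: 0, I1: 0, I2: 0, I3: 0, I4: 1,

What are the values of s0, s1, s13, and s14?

s0 = 1, s1 = 0, s13 = 1, s14 = 1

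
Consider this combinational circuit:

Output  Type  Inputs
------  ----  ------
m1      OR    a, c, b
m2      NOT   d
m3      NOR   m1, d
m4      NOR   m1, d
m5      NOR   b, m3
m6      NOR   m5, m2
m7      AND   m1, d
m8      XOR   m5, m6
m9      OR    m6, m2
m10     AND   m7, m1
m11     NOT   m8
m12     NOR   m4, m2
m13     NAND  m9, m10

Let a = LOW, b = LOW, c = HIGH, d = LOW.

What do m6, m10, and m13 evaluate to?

m6 = LOW  m10 = LOW  m13 = HIGH

m1 = a OR c OR b = LOW OR HIGH OR LOW = HIGH
m2 = NOT d = NOT LOW = HIGH
m3 = m1 NOR d = HIGH NOR LOW = LOW
m5 = b NOR m3 = LOW NOR LOW = HIGH
m6 = m5 NOR m2 = HIGH NOR HIGH = LOW
m7 = m1 AND d = HIGH AND LOW = LOW
m9 = m6 OR m2 = LOW OR HIGH = HIGH
m10 = m7 AND m1 = LOW AND HIGH = LOW
m13 = m9 NAND m10 = HIGH NAND LOW = HIGH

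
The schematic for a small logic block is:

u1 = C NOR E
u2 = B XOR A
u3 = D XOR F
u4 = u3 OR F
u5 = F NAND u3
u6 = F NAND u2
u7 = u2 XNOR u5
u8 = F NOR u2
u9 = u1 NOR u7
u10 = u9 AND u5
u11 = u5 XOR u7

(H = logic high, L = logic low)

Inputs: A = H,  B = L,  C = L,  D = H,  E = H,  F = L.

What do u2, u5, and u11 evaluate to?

u2 = H, u5 = H, u11 = L

u2 = B XOR A = L XOR H = H
u3 = D XOR F = H XOR L = H
u5 = F NAND u3 = L NAND H = H
u7 = u2 XNOR u5 = H XNOR H = H
u11 = u5 XOR u7 = H XOR H = L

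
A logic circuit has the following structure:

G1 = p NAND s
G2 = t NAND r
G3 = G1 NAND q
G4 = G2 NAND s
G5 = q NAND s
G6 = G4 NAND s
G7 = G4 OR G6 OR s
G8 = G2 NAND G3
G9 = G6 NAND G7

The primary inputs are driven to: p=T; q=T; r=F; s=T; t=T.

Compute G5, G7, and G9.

G2 = t NAND r = T NAND F = T
G4 = G2 NAND s = T NAND T = F
G5 = q NAND s = T NAND T = F
G6 = G4 NAND s = F NAND T = T
G7 = G4 OR G6 OR s = F OR T OR T = T
G9 = G6 NAND G7 = T NAND T = F

G5 = F, G7 = T, G9 = F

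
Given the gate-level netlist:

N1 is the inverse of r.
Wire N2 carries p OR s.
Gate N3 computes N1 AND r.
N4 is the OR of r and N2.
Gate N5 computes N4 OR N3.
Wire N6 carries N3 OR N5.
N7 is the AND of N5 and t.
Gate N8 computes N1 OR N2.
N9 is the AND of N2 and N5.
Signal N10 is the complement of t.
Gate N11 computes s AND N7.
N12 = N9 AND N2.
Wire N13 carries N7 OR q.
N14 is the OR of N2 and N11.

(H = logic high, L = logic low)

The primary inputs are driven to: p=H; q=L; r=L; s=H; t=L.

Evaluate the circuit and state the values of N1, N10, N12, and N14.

N1 = H; N10 = H; N12 = H; N14 = H

N1 = NOT r = NOT L = H
N2 = p OR s = H OR H = H
N3 = N1 AND r = H AND L = L
N4 = r OR N2 = L OR H = H
N5 = N4 OR N3 = H OR L = H
N7 = N5 AND t = H AND L = L
N9 = N2 AND N5 = H AND H = H
N10 = NOT t = NOT L = H
N11 = s AND N7 = H AND L = L
N12 = N9 AND N2 = H AND H = H
N14 = N2 OR N11 = H OR L = H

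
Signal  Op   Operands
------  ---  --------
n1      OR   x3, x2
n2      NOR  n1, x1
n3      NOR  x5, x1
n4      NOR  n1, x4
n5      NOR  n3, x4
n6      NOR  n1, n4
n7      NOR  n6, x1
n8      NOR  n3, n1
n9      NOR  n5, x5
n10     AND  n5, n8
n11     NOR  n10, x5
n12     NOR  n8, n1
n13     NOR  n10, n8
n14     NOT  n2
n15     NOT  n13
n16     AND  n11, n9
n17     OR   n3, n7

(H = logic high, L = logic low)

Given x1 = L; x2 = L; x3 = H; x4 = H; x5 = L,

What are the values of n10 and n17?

n10 = L, n17 = H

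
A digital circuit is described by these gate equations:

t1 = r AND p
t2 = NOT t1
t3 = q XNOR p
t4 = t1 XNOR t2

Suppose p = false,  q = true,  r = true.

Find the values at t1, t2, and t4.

t1 = false, t2 = true, t4 = false

t1 = r AND p = true AND false = false
t2 = NOT t1 = NOT false = true
t4 = t1 XNOR t2 = false XNOR true = false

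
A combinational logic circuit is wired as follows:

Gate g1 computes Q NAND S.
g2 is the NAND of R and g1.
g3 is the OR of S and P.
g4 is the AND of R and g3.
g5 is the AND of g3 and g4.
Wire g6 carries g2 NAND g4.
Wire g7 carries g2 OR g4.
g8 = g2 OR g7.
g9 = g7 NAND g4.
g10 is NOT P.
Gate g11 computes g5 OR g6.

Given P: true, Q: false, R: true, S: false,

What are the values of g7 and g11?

g7 = true  g11 = true

g1 = Q NAND S = false NAND false = true
g2 = R NAND g1 = true NAND true = false
g3 = S OR P = false OR true = true
g4 = R AND g3 = true AND true = true
g5 = g3 AND g4 = true AND true = true
g6 = g2 NAND g4 = false NAND true = true
g7 = g2 OR g4 = false OR true = true
g11 = g5 OR g6 = true OR true = true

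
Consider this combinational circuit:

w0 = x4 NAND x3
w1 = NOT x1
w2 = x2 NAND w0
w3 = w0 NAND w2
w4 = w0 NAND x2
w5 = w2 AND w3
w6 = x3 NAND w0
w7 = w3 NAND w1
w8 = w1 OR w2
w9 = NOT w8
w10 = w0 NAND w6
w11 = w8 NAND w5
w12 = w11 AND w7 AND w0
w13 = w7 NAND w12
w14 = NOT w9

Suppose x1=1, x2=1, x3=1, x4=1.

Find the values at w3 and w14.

w0 = x4 NAND x3 = 1 NAND 1 = 0
w1 = NOT x1 = NOT 1 = 0
w2 = x2 NAND w0 = 1 NAND 0 = 1
w3 = w0 NAND w2 = 0 NAND 1 = 1
w8 = w1 OR w2 = 0 OR 1 = 1
w9 = NOT w8 = NOT 1 = 0
w14 = NOT w9 = NOT 0 = 1

w3 = 1, w14 = 1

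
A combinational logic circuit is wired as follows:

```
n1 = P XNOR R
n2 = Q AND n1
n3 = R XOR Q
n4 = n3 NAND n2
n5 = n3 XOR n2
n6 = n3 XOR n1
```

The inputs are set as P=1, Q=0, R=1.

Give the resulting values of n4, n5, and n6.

n4 = 1  n5 = 1  n6 = 0

n1 = P XNOR R = 1 XNOR 1 = 1
n2 = Q AND n1 = 0 AND 1 = 0
n3 = R XOR Q = 1 XOR 0 = 1
n4 = n3 NAND n2 = 1 NAND 0 = 1
n5 = n3 XOR n2 = 1 XOR 0 = 1
n6 = n3 XOR n1 = 1 XOR 1 = 0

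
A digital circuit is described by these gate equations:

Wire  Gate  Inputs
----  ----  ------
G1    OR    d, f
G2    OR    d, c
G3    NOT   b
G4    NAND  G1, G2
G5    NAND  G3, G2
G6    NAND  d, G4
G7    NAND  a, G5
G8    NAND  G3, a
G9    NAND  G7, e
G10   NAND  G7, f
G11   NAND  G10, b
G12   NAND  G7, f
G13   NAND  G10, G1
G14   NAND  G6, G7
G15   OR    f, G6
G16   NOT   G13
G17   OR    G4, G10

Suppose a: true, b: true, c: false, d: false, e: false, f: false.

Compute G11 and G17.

G11 = false; G17 = true

G1 = d OR f = false OR false = false
G2 = d OR c = false OR false = false
G3 = NOT b = NOT true = false
G4 = G1 NAND G2 = false NAND false = true
G5 = G3 NAND G2 = false NAND false = true
G7 = a NAND G5 = true NAND true = false
G10 = G7 NAND f = false NAND false = true
G11 = G10 NAND b = true NAND true = false
G17 = G4 OR G10 = true OR true = true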